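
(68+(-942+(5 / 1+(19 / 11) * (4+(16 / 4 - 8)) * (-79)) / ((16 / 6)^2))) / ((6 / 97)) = -5421427 / 384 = -14118.30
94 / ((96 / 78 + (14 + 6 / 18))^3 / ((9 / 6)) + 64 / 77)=644026383 / 17226632435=0.04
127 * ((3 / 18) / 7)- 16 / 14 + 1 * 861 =36241 / 42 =862.88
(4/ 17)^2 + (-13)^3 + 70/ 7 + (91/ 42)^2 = -22704131/ 10404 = -2182.25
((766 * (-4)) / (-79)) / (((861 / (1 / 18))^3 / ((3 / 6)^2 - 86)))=-383 / 428676765588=-0.00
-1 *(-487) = 487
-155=-155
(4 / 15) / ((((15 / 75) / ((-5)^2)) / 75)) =2500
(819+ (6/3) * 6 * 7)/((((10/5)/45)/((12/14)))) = 17415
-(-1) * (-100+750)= 650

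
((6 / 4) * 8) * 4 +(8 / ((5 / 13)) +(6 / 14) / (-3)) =2403 / 35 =68.66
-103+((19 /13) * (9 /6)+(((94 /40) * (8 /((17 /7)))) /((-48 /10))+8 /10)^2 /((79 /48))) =-4470135559 /44520450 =-100.41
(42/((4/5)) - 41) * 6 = 69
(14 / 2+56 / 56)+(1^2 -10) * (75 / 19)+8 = -371 / 19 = -19.53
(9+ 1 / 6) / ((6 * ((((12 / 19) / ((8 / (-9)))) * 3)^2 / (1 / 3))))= 19855 / 177147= 0.11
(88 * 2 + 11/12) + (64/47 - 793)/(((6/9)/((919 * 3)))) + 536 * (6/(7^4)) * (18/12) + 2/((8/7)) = -2216522383339/677082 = -3273639.51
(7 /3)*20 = 140 /3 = 46.67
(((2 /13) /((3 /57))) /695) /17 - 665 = -102140637 /153595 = -665.00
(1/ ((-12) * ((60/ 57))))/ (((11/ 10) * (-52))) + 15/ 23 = 206357/ 315744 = 0.65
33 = 33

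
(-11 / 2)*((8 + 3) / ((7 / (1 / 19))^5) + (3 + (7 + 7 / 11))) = -2434524059801 / 41615795893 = -58.50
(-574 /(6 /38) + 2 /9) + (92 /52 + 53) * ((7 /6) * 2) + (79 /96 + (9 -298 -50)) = -14397527 /3744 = -3845.49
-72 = -72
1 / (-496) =-1 / 496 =-0.00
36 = 36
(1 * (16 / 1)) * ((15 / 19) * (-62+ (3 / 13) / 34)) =-3288120 / 4199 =-783.07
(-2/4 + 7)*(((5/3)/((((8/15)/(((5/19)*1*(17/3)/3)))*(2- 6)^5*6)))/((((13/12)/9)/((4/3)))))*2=-2125/58368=-0.04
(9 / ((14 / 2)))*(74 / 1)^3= 3647016 / 7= 521002.29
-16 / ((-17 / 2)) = 32 / 17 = 1.88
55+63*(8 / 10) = 105.40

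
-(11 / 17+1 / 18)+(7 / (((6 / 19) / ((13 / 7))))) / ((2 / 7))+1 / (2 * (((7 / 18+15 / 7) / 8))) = 28300379 / 195228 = 144.96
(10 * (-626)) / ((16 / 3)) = -4695 / 4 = -1173.75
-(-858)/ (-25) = -858/ 25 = -34.32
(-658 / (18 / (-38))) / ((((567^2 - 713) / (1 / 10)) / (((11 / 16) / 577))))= 68761 / 133263181440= 0.00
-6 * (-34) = 204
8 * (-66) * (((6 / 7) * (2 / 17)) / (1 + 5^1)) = -1056 / 119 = -8.87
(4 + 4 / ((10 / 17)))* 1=54 / 5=10.80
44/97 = 0.45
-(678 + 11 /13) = -8825 /13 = -678.85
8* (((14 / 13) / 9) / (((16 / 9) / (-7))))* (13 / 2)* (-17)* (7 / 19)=5831 / 38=153.45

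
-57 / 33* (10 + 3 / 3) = -19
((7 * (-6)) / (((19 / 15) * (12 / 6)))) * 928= -292320 / 19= -15385.26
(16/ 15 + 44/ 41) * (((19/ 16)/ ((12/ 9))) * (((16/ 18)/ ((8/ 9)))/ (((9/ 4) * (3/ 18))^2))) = 25004/ 1845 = 13.55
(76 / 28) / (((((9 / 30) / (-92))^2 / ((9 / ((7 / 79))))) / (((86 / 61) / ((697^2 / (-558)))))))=-60966181843200 / 1452083101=-41985.33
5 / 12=0.42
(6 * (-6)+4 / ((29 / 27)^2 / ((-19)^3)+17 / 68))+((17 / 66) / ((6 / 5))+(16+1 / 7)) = -50303964031 / 13851259884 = -3.63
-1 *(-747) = 747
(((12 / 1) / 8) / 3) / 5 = 1 / 10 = 0.10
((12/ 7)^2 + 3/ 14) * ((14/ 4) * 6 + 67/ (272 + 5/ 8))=4772711/ 71246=66.99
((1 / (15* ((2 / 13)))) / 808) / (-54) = -0.00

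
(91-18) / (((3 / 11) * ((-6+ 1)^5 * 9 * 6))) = -803 / 506250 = -0.00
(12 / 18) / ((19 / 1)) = 2 / 57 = 0.04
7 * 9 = 63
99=99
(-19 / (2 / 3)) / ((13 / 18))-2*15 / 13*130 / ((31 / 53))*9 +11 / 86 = -161349025 / 34658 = -4655.46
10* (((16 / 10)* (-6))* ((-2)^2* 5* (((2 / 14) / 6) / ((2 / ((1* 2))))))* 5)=-1600 / 7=-228.57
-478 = -478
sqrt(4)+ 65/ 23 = 111/ 23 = 4.83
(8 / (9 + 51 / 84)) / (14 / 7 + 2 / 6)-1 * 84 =-22500 / 269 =-83.64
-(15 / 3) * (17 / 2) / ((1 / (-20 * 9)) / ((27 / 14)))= 103275 / 7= 14753.57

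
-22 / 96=-11 / 48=-0.23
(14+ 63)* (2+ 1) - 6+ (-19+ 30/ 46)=4753/ 23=206.65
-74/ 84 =-37/ 42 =-0.88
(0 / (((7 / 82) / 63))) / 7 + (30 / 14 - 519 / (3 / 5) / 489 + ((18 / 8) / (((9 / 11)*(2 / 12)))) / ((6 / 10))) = 190825 / 6846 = 27.87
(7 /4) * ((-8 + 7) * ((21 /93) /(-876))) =49 /108624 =0.00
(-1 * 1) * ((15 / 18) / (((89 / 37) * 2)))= -185 / 1068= -0.17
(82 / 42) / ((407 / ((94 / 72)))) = 1927 / 307692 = 0.01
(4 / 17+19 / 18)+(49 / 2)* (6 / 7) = 6821 / 306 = 22.29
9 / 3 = 3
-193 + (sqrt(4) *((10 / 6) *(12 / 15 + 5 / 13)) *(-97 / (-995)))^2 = -290401664981 / 1505828025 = -192.85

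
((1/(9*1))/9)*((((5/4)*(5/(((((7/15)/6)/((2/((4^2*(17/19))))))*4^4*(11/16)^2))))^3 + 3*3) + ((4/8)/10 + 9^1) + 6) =1470470952987435131/4952357253511557120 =0.30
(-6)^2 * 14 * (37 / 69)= 6216 / 23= 270.26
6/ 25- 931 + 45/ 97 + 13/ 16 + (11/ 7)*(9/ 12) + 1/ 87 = -21934833167/ 23629200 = -928.29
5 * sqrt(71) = 42.13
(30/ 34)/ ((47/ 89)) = 1335/ 799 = 1.67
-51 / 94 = -0.54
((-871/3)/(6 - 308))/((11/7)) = 6097/9966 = 0.61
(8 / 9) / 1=8 / 9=0.89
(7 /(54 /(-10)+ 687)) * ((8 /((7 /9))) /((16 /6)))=45 /1136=0.04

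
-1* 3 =-3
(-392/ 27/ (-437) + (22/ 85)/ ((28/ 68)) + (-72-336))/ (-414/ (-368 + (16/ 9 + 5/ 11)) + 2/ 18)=-870183551006/ 2655332175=-327.71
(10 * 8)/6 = 40/3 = 13.33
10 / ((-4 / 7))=-35 / 2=-17.50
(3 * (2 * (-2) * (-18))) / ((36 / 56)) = 336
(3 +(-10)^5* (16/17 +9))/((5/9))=-152099541/85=-1789406.36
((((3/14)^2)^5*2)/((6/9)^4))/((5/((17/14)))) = 0.00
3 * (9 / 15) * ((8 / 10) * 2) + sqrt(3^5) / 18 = 3.75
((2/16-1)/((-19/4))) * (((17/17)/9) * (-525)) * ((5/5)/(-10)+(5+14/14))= -14455/228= -63.40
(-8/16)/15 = -1/30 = -0.03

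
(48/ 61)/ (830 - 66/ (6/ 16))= 8/ 6649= 0.00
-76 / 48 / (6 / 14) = -3.69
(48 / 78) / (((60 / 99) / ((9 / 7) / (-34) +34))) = 266739 / 7735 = 34.48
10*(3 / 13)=30 / 13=2.31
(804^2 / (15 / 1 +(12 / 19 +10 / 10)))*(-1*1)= -3070476 / 79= -38866.78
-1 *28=-28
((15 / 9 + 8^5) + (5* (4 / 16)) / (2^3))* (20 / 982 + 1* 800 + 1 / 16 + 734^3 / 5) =3257752755178313779 / 1256960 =2591771221978.67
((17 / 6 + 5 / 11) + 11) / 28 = 943 / 1848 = 0.51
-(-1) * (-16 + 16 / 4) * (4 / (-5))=48 / 5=9.60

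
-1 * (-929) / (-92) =-929 / 92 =-10.10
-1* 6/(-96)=1/16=0.06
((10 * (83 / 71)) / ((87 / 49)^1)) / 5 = 8134 / 6177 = 1.32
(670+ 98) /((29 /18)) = 13824 /29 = 476.69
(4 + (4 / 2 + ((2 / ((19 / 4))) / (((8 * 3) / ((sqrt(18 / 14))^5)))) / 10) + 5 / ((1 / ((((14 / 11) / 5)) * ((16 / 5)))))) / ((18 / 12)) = 27 * sqrt(7) / 32585 + 1108 / 165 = 6.72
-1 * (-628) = 628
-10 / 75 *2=-4 / 15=-0.27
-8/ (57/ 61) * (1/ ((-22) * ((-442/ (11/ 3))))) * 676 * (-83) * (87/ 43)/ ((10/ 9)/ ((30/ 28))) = 34357518/ 97223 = 353.39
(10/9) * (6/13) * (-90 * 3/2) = -900/13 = -69.23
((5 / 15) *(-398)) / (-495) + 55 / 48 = 33593 / 23760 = 1.41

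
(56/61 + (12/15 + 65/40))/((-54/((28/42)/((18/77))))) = -209363/1185840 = -0.18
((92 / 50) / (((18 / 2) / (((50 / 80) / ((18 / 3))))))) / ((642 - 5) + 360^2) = 23 / 140655960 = 0.00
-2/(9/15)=-10/3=-3.33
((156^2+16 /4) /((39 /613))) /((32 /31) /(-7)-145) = -3237731140 /1228383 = -2635.77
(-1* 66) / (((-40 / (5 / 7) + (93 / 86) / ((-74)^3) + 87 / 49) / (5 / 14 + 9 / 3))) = 378358459248 / 92594499005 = 4.09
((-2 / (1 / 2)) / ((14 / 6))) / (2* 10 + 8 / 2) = -0.07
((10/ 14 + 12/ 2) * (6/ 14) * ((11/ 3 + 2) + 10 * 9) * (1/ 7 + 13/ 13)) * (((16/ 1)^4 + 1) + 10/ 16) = 1010328027/ 49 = 20618939.33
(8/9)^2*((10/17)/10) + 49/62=71441/85374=0.84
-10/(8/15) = -75/4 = -18.75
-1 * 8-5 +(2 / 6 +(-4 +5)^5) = -35 / 3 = -11.67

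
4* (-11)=-44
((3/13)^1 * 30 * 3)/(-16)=-135/104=-1.30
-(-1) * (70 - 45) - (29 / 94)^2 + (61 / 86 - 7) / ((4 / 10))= 871798 / 94987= 9.18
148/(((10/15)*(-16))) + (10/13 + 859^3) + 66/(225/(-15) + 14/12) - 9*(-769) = 5471364560087/8632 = 633846682.12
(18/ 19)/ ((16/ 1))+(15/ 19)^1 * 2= 249/ 152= 1.64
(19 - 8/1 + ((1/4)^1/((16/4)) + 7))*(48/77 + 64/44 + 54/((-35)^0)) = 623951/616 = 1012.91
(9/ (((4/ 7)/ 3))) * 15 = 2835/ 4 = 708.75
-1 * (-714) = 714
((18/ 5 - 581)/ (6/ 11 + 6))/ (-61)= 31757/ 21960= 1.45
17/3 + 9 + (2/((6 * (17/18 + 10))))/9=14.67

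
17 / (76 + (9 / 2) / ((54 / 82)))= 102 / 497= 0.21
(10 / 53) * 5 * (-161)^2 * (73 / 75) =3784466 / 159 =23801.67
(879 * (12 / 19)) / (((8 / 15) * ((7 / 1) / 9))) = 1338.33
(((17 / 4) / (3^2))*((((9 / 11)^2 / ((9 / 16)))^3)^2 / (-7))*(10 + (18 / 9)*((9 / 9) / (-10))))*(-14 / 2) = 206308657594368 / 15692141883605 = 13.15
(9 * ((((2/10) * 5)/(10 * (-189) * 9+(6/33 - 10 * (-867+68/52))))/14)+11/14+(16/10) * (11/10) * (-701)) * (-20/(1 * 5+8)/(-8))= -73637174457/310560640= -237.11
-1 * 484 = -484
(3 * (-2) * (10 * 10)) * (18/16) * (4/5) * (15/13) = -8100/13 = -623.08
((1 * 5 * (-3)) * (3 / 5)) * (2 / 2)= -9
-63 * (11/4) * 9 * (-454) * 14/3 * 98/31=323746038/31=10443420.58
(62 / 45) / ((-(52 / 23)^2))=-16399 / 60840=-0.27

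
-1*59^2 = -3481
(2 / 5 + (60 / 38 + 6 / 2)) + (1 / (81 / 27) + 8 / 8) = 1799 / 285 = 6.31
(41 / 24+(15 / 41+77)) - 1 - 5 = 71905 / 984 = 73.07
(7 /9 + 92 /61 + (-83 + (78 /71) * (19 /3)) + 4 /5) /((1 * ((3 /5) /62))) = -881566468 /116937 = -7538.82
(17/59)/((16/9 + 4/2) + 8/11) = 1683/26314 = 0.06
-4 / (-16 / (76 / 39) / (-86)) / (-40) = 1.05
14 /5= 2.80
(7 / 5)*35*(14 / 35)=98 / 5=19.60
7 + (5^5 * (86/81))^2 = 72226608427/6561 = 11008475.60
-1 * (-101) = 101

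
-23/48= -0.48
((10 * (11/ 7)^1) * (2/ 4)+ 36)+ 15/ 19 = 5938/ 133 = 44.65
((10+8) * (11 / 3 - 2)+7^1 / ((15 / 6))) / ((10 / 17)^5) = 58214137 / 125000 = 465.71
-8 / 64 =-1 / 8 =-0.12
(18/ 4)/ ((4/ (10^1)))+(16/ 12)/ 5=691/ 60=11.52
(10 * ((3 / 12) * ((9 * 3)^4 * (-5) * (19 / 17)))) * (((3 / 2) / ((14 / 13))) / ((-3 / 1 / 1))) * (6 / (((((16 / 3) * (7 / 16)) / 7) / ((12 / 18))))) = 9844944525 / 238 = 41365313.13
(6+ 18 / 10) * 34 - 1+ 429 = 3466 / 5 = 693.20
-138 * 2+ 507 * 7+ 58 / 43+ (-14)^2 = 149225 / 43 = 3470.35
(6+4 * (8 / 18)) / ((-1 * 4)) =-35 / 18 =-1.94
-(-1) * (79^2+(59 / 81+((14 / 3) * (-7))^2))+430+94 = 634460 / 81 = 7832.84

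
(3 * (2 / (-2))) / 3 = -1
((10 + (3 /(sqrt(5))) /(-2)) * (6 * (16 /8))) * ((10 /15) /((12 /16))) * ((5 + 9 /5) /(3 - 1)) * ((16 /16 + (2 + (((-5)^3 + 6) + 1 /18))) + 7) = -1066784 /27 + 266696 * sqrt(5) /225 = -36860.07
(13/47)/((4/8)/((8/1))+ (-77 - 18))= -0.00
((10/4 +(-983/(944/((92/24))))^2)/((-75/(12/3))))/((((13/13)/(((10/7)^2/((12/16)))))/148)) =-3125808211/7894908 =-395.93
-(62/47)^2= -3844/2209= -1.74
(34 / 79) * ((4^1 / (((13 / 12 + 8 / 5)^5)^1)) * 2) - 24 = -204889462254696 / 8545873727279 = -23.98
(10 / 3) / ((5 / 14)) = 28 / 3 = 9.33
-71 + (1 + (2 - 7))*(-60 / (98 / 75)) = 5521 / 49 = 112.67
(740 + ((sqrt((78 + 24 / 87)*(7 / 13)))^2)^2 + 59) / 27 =95.39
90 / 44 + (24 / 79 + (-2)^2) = 11035 / 1738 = 6.35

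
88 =88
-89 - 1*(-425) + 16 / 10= 1688 / 5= 337.60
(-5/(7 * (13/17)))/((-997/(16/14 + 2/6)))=2635/1905267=0.00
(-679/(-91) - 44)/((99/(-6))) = 950/429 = 2.21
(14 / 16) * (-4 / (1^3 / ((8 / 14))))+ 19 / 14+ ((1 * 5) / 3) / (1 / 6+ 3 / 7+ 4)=-757 / 2702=-0.28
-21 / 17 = -1.24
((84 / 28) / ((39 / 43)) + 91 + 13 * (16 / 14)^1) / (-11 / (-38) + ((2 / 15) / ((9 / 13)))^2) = 6879791700 / 20580833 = 334.28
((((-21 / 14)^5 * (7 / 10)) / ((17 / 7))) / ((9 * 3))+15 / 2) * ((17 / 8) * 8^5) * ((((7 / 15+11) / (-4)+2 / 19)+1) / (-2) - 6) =-1256187328 / 475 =-2644604.90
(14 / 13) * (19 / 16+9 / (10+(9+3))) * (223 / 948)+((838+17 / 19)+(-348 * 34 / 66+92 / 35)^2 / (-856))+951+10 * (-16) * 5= 28338652189757891 / 29709853773600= 953.85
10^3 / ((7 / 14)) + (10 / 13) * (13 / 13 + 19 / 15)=78068 / 39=2001.74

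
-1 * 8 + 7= -1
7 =7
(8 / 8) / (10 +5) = 1 / 15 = 0.07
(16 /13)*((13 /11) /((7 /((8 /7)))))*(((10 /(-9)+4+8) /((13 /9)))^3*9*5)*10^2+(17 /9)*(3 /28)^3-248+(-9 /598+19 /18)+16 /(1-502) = 8391337206460864429 /18339337912896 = 457559.44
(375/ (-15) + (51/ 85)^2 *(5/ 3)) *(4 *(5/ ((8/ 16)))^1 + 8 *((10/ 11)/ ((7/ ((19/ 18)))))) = -694912/ 693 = -1002.76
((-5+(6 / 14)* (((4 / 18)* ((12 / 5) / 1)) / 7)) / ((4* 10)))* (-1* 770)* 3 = 40161 / 140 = 286.86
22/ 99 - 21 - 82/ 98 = -9532/ 441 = -21.61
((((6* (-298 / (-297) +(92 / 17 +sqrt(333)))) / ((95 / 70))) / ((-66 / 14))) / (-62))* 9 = 3174220 / 3634719 +2646* sqrt(37) / 6479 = 3.36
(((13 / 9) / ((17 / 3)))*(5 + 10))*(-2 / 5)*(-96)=2496 / 17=146.82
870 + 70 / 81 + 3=70783 / 81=873.86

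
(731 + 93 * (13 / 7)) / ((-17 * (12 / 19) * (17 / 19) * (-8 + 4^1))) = 1141843 / 48552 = 23.52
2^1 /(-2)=-1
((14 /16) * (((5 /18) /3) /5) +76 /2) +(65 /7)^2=2629927 /21168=124.24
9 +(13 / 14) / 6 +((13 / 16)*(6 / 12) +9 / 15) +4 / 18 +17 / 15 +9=206807 / 10080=20.52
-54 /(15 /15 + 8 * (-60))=54 /479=0.11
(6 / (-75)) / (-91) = 2 / 2275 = 0.00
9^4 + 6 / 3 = 6563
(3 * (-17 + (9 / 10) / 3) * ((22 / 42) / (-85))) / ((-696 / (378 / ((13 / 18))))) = -148797 / 640900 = -0.23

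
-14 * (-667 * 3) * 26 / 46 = 15834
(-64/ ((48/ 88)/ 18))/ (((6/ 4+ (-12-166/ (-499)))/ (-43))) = -90634368/ 10147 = -8932.13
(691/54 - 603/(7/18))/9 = -581279/3402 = -170.86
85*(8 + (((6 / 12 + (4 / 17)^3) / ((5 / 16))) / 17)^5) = 680.00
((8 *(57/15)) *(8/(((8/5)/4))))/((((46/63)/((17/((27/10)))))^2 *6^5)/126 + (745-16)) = 1506730400/1808646327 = 0.83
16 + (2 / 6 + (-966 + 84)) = -2597 / 3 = -865.67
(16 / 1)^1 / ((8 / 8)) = 16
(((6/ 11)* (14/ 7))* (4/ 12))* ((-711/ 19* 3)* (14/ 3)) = -39816/ 209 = -190.51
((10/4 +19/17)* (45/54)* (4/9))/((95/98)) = 4018/2907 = 1.38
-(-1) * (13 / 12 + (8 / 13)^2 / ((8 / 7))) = 2869 / 2028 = 1.41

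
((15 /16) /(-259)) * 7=-15 /592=-0.03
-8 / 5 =-1.60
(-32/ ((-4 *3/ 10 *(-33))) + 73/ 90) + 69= 22771/ 330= 69.00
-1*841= -841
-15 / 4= -3.75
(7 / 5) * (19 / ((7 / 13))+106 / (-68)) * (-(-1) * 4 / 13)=16054 / 1105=14.53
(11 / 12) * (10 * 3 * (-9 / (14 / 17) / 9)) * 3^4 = -75735 / 28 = -2704.82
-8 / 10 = -4 / 5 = -0.80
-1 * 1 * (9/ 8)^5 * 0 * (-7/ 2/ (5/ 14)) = 0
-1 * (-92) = 92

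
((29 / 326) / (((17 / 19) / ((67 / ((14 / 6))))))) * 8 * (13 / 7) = 5759052 / 135779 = 42.41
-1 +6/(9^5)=-19681/19683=-1.00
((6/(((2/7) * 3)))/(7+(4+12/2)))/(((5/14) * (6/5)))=49/51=0.96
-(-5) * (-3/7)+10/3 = 25/21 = 1.19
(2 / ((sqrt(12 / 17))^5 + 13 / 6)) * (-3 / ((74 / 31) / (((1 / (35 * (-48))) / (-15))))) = -572202371 / 11965690235800 + 1935144 * sqrt(51) / 1495711279475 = -0.00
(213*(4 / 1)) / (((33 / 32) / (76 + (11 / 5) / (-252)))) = 217541728 / 3465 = 62782.61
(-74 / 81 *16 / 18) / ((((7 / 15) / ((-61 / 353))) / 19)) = 3430640 / 600453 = 5.71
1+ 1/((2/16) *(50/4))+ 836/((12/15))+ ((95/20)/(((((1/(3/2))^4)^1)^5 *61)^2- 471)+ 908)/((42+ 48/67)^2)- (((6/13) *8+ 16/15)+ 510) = 19976557629653587122638171969729/37523214108536432819043599280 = 532.38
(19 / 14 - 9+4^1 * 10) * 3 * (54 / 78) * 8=48924 / 91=537.63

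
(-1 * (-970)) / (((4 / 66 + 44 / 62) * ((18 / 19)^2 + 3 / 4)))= 119407970 / 156221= 764.35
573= 573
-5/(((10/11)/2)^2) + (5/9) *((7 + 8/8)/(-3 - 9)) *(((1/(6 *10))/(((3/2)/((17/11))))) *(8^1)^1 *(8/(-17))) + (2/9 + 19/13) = -3907924/173745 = -22.49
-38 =-38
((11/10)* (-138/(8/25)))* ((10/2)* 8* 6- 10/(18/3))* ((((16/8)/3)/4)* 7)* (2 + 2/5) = -1266265/4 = -316566.25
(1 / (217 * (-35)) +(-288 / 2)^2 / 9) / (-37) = -17498879 / 281015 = -62.27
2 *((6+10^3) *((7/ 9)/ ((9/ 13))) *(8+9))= 3112564/ 81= 38426.72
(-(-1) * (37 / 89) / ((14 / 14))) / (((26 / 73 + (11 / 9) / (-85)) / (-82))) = -169433730 / 1698743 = -99.74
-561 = -561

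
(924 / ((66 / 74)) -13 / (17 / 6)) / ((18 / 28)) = 1604.42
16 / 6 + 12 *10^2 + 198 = 4202 / 3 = 1400.67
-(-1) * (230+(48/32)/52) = 23923/104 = 230.03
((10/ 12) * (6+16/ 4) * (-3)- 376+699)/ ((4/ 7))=1043/ 2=521.50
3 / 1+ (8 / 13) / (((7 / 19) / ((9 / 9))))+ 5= 880 / 91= 9.67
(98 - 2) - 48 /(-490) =23544 /245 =96.10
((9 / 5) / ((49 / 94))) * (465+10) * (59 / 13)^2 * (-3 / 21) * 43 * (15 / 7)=-180450340650 / 405769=-444711.99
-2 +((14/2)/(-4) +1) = -11/4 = -2.75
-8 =-8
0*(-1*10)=0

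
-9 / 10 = -0.90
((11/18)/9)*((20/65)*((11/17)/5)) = 242/89505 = 0.00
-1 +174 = 173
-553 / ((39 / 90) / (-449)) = 7448910 / 13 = 572993.08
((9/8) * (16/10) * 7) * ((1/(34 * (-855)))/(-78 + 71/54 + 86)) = -189/4061725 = -0.00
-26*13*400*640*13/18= -562432000/9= -62492444.44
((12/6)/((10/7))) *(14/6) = 49/15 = 3.27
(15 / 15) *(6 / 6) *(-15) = -15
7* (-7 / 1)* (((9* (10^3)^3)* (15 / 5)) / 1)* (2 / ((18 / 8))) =-1176000000000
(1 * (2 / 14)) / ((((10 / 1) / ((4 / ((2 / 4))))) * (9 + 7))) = 1 / 140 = 0.01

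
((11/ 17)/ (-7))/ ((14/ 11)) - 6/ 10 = -5603/ 8330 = -0.67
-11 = -11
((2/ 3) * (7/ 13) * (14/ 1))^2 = 38416/ 1521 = 25.26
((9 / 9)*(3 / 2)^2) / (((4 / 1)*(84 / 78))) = 117 / 224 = 0.52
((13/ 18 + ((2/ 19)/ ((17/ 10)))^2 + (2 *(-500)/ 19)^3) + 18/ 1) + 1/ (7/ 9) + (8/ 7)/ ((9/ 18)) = -36408430899341/ 249763626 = -145771.55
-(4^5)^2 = -1048576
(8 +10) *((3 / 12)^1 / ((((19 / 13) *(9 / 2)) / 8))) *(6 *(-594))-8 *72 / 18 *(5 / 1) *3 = -379776 / 19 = -19988.21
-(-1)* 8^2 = 64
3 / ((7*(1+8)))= 1 / 21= 0.05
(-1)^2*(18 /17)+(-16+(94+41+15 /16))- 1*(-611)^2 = -101510401 /272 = -373200.00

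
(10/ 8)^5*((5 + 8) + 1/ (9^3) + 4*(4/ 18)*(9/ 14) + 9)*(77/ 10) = 791924375/ 1492992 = 530.43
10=10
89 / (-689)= -89 / 689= -0.13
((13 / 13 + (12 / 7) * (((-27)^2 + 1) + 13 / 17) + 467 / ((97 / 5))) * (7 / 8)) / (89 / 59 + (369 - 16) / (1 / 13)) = 43511851 / 178646064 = 0.24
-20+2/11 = -218/11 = -19.82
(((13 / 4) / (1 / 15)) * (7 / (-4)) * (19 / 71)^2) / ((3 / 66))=-134.41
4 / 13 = 0.31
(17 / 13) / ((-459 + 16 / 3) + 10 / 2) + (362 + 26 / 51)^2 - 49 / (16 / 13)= 47832894533575 / 364098384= 131373.54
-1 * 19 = -19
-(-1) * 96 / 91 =96 / 91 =1.05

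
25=25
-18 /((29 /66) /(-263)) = 312444 /29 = 10773.93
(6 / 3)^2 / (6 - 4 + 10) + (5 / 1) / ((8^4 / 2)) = 0.34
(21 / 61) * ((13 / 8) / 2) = 0.28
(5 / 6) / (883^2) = 5 / 4678134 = 0.00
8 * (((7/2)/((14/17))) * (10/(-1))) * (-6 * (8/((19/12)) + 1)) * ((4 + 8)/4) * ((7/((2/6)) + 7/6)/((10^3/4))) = 16422/5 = 3284.40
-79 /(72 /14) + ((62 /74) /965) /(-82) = -809540023 /52700580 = -15.36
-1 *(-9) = 9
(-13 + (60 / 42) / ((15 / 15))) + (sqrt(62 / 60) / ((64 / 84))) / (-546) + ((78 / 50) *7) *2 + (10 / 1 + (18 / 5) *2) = 4807 / 175 - sqrt(930) / 12480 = 27.47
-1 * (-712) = 712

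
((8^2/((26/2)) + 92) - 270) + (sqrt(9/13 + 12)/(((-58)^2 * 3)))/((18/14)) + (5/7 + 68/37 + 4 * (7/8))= -1124745/6734 + 7 * sqrt(2145)/1180764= -167.02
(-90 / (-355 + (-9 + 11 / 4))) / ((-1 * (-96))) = 3 / 1156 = 0.00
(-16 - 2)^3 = -5832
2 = 2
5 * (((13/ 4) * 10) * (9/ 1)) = 2925/ 2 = 1462.50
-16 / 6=-8 / 3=-2.67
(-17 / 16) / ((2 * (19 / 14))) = -119 / 304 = -0.39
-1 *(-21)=21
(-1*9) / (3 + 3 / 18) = -54 / 19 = -2.84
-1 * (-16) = 16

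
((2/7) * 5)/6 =5/21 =0.24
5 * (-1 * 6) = -30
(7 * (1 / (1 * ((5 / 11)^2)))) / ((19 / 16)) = 13552 / 475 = 28.53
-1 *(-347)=347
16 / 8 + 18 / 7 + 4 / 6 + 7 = 257 / 21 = 12.24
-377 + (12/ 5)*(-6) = -1957/ 5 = -391.40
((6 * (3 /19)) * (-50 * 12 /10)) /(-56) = 135 /133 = 1.02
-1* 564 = -564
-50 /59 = -0.85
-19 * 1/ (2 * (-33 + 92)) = -19/ 118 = -0.16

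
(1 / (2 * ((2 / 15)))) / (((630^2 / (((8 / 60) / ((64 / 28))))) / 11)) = 11 / 1814400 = 0.00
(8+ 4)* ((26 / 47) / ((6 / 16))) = 832 / 47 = 17.70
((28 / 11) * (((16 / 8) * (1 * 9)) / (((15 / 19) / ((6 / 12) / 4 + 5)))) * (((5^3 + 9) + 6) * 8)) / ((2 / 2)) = 3664416 / 11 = 333128.73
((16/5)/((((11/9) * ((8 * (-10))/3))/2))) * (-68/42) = 0.32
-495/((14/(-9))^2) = -40095/196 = -204.57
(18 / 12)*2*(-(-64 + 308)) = -732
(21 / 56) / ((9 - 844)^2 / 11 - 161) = 11 / 1854544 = 0.00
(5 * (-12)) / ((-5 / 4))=48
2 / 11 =0.18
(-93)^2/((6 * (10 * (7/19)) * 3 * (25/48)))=219108/875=250.41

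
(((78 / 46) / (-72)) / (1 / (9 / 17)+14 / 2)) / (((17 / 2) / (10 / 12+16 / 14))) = -1079 / 1751680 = -0.00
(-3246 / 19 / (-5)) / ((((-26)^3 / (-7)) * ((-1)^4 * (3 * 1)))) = 3787 / 834860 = 0.00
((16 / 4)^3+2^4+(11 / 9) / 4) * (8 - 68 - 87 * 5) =-159005 / 4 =-39751.25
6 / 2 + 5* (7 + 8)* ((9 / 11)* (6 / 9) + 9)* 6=47283 / 11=4298.45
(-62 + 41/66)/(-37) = 4051/2442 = 1.66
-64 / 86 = -32 / 43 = -0.74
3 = 3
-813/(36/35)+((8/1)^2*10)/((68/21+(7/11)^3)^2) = -84557399337005/114569274252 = -738.05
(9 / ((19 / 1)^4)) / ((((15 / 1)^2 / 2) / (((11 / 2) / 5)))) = 11 / 16290125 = 0.00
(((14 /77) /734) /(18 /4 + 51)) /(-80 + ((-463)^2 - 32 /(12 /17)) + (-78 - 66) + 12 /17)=34 /1630977885911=0.00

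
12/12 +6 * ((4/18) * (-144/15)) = -11.80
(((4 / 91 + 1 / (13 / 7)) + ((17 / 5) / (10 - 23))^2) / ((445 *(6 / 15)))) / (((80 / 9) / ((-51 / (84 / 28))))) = -184059 / 26321750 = -0.01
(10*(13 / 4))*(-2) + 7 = -58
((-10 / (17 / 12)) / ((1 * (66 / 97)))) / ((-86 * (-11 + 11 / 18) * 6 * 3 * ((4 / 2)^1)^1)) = -485 / 1503667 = -0.00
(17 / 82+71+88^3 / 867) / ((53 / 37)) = 2254895329 / 3767982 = 598.44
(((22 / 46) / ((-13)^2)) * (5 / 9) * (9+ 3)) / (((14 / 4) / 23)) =440 / 3549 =0.12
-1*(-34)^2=-1156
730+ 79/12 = 8839/12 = 736.58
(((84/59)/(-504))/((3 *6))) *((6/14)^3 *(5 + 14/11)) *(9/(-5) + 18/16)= 1863/35617120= 0.00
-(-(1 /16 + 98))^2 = -2461761 /256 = -9616.25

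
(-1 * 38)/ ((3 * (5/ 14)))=-532/ 15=-35.47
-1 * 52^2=-2704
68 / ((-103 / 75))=-5100 / 103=-49.51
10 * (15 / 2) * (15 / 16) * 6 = 3375 / 8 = 421.88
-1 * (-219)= 219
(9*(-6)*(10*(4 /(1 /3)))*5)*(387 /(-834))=2089800 /139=15034.53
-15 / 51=-5 / 17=-0.29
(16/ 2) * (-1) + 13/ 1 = 5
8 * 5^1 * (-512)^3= -5368709120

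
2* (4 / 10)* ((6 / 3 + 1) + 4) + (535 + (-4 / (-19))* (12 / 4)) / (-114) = 9763 / 10830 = 0.90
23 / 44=0.52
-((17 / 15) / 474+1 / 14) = -0.07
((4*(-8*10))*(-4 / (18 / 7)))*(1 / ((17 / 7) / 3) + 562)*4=171584000 / 153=1121464.05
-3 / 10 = -0.30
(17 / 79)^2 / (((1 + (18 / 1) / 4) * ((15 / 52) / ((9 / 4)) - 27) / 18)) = -101439 / 17986562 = -0.01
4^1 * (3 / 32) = 3 / 8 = 0.38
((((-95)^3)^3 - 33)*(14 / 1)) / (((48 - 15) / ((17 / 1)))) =-149999359514457039104 / 33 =-4545435136801728457.70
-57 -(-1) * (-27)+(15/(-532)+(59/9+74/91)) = -4771591/62244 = -76.66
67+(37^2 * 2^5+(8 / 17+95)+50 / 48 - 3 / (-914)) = 43971.52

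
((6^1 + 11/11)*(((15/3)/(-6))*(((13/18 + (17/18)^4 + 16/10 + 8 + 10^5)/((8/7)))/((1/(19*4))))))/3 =-48871760881223/3779136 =-12931993.15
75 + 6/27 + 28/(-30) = 3343/45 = 74.29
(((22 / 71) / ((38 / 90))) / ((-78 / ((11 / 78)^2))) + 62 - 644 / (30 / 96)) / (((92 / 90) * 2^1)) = -1066311009177 / 1090661104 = -977.67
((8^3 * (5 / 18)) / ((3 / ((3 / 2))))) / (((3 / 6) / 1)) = 1280 / 9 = 142.22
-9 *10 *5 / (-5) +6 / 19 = 1716 / 19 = 90.32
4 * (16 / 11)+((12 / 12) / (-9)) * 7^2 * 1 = 37 / 99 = 0.37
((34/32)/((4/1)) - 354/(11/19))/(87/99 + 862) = -1290831/1822400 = -0.71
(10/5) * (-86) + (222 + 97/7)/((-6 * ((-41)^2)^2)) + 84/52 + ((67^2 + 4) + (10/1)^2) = 6823500701765/1542865506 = 4422.62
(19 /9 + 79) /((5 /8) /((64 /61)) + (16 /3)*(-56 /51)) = -6353920 /412087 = -15.42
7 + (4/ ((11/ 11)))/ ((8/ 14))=14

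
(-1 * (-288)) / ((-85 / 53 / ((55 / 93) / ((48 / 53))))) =-61798 / 527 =-117.26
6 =6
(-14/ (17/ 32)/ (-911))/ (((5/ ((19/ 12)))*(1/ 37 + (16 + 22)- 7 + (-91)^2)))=11248/ 10206320175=0.00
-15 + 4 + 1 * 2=-9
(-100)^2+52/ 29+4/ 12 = 870185/ 87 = 10002.13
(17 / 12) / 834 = 17 / 10008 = 0.00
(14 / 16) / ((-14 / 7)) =-7 / 16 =-0.44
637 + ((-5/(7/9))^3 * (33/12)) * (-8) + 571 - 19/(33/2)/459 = 36642003784/5195421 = 7052.75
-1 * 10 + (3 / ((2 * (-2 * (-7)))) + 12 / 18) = -775 / 84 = -9.23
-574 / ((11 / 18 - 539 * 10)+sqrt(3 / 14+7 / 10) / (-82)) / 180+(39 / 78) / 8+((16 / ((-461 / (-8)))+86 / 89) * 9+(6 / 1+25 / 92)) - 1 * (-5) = 188350593414298106187237 / 8359851520968695498896 - 423612 * sqrt(70) / 2768406228365215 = 22.53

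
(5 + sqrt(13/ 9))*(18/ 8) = 3*sqrt(13)/ 4 + 45/ 4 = 13.95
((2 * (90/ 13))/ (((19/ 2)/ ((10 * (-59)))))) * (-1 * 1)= 859.92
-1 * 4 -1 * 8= -12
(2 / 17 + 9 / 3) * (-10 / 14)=-265 / 119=-2.23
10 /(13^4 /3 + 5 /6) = 60 /57127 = 0.00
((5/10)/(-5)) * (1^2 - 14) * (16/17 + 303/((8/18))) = 887.50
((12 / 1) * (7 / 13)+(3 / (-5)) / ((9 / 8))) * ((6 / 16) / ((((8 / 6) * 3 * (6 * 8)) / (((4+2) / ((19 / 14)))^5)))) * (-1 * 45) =-28327324536 / 32189287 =-880.02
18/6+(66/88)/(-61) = 729/244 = 2.99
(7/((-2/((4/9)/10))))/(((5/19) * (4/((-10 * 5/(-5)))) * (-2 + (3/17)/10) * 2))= 2261/6066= 0.37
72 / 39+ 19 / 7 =4.56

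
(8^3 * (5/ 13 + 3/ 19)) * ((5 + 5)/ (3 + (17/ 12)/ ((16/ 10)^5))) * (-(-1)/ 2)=134888816640/ 304494931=442.99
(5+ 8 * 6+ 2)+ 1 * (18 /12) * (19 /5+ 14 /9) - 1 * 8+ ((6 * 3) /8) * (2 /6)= 3347 /60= 55.78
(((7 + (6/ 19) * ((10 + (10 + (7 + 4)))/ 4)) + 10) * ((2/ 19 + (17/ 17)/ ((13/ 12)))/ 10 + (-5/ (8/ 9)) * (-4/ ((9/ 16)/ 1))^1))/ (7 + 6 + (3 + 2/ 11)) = 402604983/ 8353540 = 48.20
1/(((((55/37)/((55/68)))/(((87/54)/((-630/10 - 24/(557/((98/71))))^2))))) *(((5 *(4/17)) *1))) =1678134669257/8955508721715360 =0.00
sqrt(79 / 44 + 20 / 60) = sqrt(9273) / 66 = 1.46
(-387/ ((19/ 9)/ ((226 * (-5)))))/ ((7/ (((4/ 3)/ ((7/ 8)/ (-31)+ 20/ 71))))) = 92401853760/ 593579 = 155669.01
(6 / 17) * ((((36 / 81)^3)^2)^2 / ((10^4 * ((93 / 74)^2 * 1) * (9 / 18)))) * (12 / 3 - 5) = -22968008704 / 8651346257793931875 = -0.00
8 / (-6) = -4 / 3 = -1.33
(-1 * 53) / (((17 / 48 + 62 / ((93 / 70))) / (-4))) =10176 / 2257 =4.51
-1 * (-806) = 806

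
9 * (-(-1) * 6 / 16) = 3.38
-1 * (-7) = 7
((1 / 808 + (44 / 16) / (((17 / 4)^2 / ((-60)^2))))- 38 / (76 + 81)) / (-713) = -20085162317 / 26139566792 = -0.77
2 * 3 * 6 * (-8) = -288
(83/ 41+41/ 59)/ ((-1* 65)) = -506/ 12095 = -0.04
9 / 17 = 0.53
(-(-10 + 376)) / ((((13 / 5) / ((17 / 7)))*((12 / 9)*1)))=-46665 / 182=-256.40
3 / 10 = 0.30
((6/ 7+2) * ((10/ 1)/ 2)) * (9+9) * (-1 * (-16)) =28800/ 7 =4114.29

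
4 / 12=1 / 3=0.33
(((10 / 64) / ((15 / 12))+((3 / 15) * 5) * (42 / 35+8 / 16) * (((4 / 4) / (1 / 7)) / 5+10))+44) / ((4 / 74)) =469937 / 400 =1174.84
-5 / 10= -0.50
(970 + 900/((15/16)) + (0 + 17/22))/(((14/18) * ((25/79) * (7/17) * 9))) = 57046611/26950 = 2116.76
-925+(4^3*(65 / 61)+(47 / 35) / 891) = -1629881158 / 1902285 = -856.80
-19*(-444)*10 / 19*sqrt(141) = 4440*sqrt(141) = 52722.08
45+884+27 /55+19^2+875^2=42180352 /55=766915.49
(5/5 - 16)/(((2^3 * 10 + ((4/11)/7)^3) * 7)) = -978285/36522704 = -0.03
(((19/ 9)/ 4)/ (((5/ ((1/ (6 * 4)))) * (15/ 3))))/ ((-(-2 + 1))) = 0.00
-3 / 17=-0.18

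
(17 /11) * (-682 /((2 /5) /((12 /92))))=-7905 /23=-343.70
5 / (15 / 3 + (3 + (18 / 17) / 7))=119 / 194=0.61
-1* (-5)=5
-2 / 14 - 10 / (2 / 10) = -351 / 7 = -50.14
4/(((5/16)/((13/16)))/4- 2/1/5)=-1040/79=-13.16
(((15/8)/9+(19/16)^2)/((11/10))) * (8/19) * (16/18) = 565/1026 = 0.55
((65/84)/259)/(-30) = -13/130536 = -0.00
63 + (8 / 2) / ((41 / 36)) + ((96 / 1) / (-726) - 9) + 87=716269 / 4961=144.38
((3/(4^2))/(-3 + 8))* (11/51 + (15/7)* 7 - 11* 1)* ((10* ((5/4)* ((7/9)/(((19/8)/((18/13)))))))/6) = 7525/50388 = 0.15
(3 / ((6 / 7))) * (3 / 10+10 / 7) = 121 / 20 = 6.05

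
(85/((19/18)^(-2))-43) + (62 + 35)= 48181/324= 148.71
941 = 941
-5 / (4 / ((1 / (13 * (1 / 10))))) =-25 / 26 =-0.96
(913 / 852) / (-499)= -0.00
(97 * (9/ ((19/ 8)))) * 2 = 13968/ 19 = 735.16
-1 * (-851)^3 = 616295051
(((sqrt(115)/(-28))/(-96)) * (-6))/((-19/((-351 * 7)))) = -351 * sqrt(115)/1216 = -3.10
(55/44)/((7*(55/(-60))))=-15/77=-0.19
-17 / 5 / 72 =-17 / 360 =-0.05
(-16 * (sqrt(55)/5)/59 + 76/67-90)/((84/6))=-2977/469-8 * sqrt(55)/2065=-6.38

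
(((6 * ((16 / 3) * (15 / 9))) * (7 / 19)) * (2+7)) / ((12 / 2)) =560 / 19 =29.47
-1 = -1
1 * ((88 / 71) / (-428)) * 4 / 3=-88 / 22791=-0.00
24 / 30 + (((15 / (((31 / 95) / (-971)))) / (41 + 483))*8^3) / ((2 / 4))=-1771087756 / 20305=-87224.22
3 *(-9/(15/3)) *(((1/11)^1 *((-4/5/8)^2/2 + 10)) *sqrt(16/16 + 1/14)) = -54027 *sqrt(210)/154000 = -5.08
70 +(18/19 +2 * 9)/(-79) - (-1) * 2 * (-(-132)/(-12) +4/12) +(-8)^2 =506258/4503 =112.43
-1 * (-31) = 31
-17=-17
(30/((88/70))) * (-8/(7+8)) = -140/11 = -12.73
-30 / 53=-0.57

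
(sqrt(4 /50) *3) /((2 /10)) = 3 *sqrt(2) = 4.24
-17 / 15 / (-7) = 17 / 105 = 0.16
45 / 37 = 1.22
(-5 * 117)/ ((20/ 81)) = -9477/ 4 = -2369.25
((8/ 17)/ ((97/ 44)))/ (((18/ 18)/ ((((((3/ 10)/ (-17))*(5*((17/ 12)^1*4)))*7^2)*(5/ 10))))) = -4312/ 1649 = -2.61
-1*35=-35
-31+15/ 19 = -574/ 19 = -30.21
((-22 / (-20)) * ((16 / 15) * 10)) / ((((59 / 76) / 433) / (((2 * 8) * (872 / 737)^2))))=6405815468032 / 43700415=146584.77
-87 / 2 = -43.50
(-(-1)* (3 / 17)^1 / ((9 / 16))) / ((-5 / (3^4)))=-432 / 85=-5.08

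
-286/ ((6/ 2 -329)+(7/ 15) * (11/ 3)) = 12870/ 14593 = 0.88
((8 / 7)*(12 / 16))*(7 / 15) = 2 / 5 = 0.40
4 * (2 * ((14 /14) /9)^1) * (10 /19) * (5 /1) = 400 /171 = 2.34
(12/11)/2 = 6/11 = 0.55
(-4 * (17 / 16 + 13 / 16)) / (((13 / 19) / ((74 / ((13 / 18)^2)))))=-1555.11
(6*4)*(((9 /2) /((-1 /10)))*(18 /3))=-6480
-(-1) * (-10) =-10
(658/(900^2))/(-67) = -329/27135000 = -0.00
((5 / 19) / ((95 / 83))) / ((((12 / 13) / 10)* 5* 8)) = 1079 / 17328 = 0.06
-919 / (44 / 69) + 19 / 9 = -569863 / 396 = -1439.05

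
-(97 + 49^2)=-2498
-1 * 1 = -1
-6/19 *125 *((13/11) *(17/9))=-55250/627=-88.12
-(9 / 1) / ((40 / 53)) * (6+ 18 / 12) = -1431 / 16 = -89.44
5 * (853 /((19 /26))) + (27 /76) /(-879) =129963071 /22268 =5836.32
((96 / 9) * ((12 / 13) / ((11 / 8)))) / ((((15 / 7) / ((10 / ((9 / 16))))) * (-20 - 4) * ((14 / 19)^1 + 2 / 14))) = -3813376 / 1355211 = -2.81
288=288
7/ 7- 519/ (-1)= 520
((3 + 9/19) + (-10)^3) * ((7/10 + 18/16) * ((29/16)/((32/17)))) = -340707863/194560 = -1751.17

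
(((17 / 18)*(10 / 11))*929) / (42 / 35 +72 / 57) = 7501675 / 23166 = 323.82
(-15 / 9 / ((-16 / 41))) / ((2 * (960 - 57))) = 205 / 86688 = 0.00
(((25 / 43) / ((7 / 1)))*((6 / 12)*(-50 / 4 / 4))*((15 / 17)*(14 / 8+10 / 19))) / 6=-540625 / 12444544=-0.04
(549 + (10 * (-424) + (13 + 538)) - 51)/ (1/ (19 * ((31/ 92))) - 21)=1879499/ 12277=153.09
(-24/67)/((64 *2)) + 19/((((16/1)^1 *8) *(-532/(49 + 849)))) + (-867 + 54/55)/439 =-6453235139/2898945280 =-2.23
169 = 169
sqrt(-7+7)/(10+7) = 0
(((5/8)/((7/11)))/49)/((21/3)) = 55/19208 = 0.00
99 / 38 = 2.61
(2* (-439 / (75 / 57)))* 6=-100092 / 25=-4003.68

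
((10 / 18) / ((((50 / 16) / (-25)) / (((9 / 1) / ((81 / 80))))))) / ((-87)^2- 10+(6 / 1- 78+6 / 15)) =-0.01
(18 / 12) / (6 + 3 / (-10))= 5 / 19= 0.26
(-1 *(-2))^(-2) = 1/ 4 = 0.25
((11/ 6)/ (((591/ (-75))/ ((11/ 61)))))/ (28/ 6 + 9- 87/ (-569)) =-344245/ 113392412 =-0.00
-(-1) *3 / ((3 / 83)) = 83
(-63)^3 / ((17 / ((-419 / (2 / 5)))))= 523848465 / 34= 15407307.79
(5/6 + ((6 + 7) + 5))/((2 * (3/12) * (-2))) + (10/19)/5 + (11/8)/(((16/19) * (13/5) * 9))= -5309105/284544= -18.66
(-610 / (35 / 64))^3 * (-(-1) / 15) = -476013658112 / 5145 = -92519661.44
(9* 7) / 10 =63 / 10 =6.30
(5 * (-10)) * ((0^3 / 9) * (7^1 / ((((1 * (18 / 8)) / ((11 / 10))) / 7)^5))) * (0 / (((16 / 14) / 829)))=0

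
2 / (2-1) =2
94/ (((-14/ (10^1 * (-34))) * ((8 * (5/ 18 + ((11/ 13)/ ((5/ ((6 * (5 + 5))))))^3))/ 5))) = 394965675/ 289872863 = 1.36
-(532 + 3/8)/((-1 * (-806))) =-0.66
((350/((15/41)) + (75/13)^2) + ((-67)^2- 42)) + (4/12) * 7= 919239/169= 5439.28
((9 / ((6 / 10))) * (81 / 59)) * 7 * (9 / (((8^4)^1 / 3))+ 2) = 69902595 / 241664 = 289.26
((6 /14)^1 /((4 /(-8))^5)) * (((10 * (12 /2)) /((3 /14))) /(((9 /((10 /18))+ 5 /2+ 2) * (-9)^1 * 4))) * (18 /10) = 640 /69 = 9.28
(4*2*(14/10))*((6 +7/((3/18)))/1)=537.60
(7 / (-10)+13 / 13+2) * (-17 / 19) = -391 / 190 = -2.06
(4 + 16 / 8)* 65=390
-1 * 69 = -69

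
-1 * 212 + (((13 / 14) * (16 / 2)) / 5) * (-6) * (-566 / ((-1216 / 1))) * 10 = -67429 / 266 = -253.49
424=424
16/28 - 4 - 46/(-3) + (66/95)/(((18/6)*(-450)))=1781173/149625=11.90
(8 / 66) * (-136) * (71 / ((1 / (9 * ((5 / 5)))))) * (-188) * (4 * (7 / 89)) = 609950208 / 979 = 623033.92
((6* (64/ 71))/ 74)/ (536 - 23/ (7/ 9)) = 1344/ 9312715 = 0.00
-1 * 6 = -6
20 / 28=5 / 7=0.71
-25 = -25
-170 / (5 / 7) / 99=-238 / 99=-2.40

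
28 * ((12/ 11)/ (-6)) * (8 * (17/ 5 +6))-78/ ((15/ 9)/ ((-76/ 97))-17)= -90847096/ 239855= -378.76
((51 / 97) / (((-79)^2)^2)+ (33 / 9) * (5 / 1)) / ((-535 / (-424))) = 88106641290112 / 6063943360485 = 14.53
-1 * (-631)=631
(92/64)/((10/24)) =69/20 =3.45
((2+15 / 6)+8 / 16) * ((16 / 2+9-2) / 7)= 75 / 7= 10.71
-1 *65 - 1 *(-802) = 737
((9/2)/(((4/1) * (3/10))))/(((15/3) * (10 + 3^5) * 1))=3/1012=0.00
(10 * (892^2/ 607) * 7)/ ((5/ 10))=111392960/ 607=183513.94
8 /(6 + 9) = 8 /15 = 0.53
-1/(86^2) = -1/7396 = -0.00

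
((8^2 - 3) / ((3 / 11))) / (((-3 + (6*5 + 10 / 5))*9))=671 / 783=0.86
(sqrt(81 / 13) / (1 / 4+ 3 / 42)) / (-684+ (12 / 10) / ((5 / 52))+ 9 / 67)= -6700*sqrt(13) / 2088489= -0.01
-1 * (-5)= 5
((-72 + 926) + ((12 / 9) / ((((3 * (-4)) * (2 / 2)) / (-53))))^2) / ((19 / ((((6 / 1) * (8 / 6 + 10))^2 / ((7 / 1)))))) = 332849392 / 10773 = 30896.63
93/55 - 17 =-842/55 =-15.31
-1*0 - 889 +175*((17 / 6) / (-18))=-98987 / 108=-916.55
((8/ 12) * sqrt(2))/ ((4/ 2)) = sqrt(2)/ 3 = 0.47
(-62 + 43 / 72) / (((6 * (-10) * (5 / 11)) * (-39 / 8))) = -48631 / 105300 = -0.46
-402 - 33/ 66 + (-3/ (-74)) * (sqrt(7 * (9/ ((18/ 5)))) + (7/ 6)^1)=-59563/ 148 + 3 * sqrt(70)/ 148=-402.28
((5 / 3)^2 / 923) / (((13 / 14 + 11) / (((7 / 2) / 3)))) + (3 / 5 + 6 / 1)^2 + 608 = 67791704848 / 104045175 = 651.56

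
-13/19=-0.68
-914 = -914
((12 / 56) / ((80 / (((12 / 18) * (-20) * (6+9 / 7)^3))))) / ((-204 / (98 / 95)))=2601 / 37240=0.07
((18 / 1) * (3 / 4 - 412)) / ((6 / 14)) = -34545 / 2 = -17272.50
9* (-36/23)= -324/23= -14.09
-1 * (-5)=5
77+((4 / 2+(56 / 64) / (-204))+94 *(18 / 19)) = 5210843 / 31008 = 168.05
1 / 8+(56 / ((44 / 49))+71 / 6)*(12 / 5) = 178.20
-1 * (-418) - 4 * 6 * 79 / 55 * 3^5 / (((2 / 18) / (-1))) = 4169542 / 55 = 75809.85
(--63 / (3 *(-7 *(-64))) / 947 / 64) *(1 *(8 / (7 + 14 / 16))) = 1 / 1272768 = 0.00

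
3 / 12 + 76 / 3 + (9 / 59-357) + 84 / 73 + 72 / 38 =-322309453 / 981996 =-328.22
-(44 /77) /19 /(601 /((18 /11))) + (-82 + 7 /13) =-931140453 /11430419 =-81.46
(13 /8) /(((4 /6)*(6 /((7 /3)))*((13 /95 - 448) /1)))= -8645 /4084512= -0.00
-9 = -9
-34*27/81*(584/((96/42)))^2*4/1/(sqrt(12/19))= -3723793.93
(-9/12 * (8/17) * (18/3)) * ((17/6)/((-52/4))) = 6/13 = 0.46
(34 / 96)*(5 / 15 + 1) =17 / 36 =0.47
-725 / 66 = -10.98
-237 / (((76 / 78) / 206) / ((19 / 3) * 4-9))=-15549807 / 19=-818410.89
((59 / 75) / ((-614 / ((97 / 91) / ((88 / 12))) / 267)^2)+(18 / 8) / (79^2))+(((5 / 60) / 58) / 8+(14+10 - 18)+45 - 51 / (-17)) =54.00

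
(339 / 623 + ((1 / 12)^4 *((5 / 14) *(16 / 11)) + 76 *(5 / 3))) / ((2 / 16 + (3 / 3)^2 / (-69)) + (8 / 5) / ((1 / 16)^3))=37122705985 / 1912505897412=0.02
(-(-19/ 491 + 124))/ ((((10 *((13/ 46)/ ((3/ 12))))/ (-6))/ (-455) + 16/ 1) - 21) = 29397795/ 1184783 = 24.81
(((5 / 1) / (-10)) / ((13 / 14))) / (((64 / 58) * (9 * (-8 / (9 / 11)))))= 203 / 36608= 0.01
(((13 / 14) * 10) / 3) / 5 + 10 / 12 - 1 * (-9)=439 / 42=10.45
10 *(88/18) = 440/9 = 48.89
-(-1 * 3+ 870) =-867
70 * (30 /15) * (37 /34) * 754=1952860 /17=114874.12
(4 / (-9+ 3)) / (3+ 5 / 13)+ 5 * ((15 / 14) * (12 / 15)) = 1889 / 462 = 4.09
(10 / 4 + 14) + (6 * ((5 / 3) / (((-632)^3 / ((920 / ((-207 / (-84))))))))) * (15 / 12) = 780972901 / 47331744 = 16.50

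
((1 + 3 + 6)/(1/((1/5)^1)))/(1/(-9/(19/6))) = -108/19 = -5.68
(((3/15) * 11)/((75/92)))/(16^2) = 253/24000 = 0.01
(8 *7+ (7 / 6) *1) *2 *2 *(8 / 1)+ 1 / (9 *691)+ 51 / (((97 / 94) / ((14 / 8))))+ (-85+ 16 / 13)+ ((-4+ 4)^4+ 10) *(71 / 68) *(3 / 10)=978643951373 / 533266812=1835.19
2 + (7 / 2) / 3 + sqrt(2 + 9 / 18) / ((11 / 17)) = 17 * sqrt(10) / 22 + 19 / 6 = 5.61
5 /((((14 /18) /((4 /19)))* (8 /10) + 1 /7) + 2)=1575 /1606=0.98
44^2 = 1936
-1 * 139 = -139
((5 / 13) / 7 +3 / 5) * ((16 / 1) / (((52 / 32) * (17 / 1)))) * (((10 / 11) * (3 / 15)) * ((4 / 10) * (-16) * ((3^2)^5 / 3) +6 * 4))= -48041299968 / 5530525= -8686.57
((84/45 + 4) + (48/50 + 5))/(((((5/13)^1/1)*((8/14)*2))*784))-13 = -4356469/336000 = -12.97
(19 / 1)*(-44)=-836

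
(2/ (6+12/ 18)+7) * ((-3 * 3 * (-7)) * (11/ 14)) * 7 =50589/ 20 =2529.45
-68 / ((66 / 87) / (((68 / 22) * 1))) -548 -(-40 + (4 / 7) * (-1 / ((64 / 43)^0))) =-664460 / 847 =-784.49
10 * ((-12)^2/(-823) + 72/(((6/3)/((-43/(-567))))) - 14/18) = 307190/17283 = 17.77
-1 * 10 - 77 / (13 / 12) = -1054 / 13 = -81.08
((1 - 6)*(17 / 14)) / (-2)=85 / 28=3.04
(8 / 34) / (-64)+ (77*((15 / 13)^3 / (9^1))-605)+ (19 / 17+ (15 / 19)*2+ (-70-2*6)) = -7620462303 / 11354096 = -671.16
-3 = -3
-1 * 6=-6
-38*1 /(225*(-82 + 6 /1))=1 /450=0.00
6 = 6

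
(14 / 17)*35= 490 / 17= 28.82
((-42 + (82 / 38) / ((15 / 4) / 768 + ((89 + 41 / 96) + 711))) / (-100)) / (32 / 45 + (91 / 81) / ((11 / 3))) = 291371522409 / 705933352430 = 0.41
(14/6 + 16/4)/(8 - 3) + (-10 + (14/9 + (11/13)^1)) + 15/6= -4483/1170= -3.83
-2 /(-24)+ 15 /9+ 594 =2383 /4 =595.75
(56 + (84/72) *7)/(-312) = -385/1872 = -0.21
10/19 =0.53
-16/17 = -0.94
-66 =-66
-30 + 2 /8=-119 /4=-29.75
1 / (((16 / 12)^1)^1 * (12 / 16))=1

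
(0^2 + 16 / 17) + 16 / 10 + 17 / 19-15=-18676 / 1615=-11.56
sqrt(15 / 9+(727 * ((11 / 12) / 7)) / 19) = sqrt(4252143) / 798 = 2.58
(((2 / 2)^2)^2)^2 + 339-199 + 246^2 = 60657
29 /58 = 1 /2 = 0.50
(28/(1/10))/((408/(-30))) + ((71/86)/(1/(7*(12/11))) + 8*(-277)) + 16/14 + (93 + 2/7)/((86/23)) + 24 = -245432983/112574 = -2180.19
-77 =-77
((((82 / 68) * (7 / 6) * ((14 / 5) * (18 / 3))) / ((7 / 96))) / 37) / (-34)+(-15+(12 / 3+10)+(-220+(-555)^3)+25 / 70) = -127960850322499 / 748510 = -170954095.90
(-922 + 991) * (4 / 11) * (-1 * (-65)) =1630.91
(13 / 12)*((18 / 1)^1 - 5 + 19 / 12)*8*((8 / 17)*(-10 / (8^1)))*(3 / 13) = -875 / 51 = -17.16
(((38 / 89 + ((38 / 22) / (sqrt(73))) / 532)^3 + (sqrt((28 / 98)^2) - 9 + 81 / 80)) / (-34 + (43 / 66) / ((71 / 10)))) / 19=2086269119726859 / 176298710064849680 - 6389876422725*sqrt(73) / 169245176954749491904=0.01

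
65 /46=1.41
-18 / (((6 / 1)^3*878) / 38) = -19 / 5268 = -0.00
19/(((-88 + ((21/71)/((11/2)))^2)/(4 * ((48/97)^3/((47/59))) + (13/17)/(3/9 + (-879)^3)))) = -10476788679005002650462045/79748097116147717895104528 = -0.13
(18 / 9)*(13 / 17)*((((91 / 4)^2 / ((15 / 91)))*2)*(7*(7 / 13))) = 36924979 / 1020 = 36200.96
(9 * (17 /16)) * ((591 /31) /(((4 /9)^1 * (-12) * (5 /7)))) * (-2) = 1898883 /19840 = 95.71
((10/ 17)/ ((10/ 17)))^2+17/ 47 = 64/ 47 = 1.36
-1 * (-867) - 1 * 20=847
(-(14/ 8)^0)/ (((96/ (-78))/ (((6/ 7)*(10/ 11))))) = 195/ 308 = 0.63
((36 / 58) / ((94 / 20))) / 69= 60 / 31349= 0.00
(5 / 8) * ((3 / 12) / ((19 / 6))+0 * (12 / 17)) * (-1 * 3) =-45 / 304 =-0.15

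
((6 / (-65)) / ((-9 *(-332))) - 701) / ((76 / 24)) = -221.37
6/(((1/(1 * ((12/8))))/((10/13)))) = 90/13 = 6.92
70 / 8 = 35 / 4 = 8.75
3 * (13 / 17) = 2.29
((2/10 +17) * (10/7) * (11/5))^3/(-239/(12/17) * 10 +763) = -40636345728/674723875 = -60.23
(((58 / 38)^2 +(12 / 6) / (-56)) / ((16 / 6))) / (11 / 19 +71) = 69561 / 5788160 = 0.01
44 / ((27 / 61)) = 99.41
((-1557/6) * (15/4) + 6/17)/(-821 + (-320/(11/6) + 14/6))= 4365801/4457536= 0.98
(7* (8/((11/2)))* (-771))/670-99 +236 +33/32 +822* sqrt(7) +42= 2343.12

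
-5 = -5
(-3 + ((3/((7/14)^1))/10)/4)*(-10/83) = 57/166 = 0.34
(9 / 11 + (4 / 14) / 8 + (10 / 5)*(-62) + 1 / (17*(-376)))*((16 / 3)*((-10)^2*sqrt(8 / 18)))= -24244247600 / 553707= -43785.34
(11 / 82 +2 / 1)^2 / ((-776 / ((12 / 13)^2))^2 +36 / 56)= 17364375 / 3162153644281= 0.00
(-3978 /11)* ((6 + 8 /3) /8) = -8619 /22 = -391.77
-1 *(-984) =984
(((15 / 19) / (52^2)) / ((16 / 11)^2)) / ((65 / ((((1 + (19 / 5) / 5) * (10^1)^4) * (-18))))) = -898425 / 1335776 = -0.67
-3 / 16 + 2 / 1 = 29 / 16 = 1.81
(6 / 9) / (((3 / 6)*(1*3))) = 4 / 9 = 0.44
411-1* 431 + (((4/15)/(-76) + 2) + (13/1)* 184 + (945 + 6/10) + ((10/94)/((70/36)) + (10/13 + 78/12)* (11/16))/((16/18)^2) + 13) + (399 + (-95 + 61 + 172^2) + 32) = 16636000750543/499279872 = 33319.99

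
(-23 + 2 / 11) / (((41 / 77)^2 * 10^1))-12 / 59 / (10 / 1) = -8.07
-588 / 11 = -53.45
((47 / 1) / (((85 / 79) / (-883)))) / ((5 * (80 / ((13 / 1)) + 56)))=-42621527 / 343400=-124.12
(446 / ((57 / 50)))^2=497290000 / 3249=153059.40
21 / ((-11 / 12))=-252 / 11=-22.91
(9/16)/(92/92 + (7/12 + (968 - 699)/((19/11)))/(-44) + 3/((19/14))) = -5643/3433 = -1.64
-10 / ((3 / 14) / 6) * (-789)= 220920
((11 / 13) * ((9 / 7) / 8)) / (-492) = -33 / 119392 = -0.00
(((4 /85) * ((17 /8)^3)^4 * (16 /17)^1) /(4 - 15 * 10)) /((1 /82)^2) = -3388885746654769 /195957882880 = -17293.95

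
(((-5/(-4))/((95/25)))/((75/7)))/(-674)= -7/153672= -0.00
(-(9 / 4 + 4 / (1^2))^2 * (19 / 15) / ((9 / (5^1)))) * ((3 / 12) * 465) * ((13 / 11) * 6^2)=-23928125 / 176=-135955.26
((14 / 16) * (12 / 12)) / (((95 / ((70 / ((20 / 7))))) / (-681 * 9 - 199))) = -271313 / 190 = -1427.96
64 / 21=3.05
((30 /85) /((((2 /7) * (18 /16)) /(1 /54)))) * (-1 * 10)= -0.20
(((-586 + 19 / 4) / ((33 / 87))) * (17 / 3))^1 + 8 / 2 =-381899 / 44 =-8679.52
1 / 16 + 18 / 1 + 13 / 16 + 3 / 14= 19.09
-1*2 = -2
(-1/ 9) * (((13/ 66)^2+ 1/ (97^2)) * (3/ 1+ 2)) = -7972385/ 368870436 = -0.02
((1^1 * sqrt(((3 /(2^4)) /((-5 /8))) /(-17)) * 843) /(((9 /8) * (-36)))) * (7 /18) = -1967 * sqrt(510) /41310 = -1.08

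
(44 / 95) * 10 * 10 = 880 / 19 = 46.32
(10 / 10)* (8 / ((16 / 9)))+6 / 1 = 21 / 2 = 10.50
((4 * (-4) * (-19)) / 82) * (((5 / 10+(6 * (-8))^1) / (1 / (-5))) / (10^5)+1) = 152361 / 41000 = 3.72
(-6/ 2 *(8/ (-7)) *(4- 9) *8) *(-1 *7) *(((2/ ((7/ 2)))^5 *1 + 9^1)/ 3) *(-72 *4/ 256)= -54823320/ 16807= -3261.93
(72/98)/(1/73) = 2628/49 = 53.63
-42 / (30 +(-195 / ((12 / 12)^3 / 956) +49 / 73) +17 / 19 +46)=29127 / 129228478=0.00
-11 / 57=-0.19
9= 9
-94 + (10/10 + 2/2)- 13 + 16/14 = -727/7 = -103.86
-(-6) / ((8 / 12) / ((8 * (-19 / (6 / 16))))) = -3648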